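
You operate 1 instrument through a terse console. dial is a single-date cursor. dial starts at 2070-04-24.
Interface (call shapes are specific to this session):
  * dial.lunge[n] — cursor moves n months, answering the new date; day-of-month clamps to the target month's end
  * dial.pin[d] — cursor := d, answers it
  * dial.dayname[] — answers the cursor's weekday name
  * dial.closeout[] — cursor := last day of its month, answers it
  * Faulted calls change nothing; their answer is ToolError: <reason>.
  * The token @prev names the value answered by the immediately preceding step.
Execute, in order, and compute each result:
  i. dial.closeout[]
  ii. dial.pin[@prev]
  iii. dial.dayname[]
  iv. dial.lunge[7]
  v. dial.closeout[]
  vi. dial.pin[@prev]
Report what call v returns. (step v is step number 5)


Answer: 2070-11-30

Derivation:
Using closeout(), giving 2070-04-30.
Using pin using @prev, and get 2070-04-30.
Calling dayname(): Wednesday.
Using lunge using 7, giving 2070-11-30.
Invoking closeout, giving 2070-11-30.
Then pin using @prev, and observe 2070-11-30.


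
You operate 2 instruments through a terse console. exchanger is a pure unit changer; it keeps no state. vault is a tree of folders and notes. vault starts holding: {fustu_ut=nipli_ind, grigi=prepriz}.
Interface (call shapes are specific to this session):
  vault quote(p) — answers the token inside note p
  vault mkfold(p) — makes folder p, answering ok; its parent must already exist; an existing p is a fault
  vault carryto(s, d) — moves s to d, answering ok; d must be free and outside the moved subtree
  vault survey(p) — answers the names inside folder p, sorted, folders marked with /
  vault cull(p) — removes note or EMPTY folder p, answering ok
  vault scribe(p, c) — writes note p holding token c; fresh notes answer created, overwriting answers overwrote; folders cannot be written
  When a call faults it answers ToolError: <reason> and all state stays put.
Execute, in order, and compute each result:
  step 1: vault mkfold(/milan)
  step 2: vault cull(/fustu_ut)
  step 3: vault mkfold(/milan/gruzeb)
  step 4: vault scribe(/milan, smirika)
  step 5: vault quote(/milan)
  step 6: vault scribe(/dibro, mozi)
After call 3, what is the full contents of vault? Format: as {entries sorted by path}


Answer: {grigi=prepriz, milan/, milan/gruzeb/}

Derivation:
# 1. vault mkfold(p→/milan) => ok
# 2. vault cull(p→/fustu_ut) => ok
# 3. vault mkfold(p→/milan/gruzeb) => ok
# 4. vault scribe(p→/milan, c→smirika) => ToolError: is a directory
# 5. vault quote(p→/milan) => ToolError: is a directory
# 6. vault scribe(p→/dibro, c→mozi) => created


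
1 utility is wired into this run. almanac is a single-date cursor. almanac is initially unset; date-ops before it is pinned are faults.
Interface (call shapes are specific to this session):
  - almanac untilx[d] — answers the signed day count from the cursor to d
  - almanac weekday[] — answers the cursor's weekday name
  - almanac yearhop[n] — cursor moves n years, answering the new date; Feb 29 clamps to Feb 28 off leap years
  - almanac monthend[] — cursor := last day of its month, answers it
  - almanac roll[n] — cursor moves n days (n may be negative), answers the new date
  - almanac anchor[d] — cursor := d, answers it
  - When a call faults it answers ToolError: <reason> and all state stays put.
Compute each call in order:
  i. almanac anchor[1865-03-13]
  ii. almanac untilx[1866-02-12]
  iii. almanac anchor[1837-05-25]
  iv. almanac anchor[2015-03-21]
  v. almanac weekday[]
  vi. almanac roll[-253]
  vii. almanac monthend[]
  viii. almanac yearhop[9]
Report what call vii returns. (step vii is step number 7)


Using almanac anchor on d=1865-03-13: 1865-03-13.
I try almanac untilx on d=1866-02-12, which returns 336.
I try almanac anchor on d=1837-05-25, and observe 1837-05-25.
I try almanac anchor on d=2015-03-21, — result: 2015-03-21.
I call almanac weekday(): Saturday.
I try almanac roll on n=-253, and observe 2014-07-11.
Now I run almanac monthend: 2014-07-31.
Then almanac yearhop on n=9, which returns 2023-07-31.

Answer: 2014-07-31


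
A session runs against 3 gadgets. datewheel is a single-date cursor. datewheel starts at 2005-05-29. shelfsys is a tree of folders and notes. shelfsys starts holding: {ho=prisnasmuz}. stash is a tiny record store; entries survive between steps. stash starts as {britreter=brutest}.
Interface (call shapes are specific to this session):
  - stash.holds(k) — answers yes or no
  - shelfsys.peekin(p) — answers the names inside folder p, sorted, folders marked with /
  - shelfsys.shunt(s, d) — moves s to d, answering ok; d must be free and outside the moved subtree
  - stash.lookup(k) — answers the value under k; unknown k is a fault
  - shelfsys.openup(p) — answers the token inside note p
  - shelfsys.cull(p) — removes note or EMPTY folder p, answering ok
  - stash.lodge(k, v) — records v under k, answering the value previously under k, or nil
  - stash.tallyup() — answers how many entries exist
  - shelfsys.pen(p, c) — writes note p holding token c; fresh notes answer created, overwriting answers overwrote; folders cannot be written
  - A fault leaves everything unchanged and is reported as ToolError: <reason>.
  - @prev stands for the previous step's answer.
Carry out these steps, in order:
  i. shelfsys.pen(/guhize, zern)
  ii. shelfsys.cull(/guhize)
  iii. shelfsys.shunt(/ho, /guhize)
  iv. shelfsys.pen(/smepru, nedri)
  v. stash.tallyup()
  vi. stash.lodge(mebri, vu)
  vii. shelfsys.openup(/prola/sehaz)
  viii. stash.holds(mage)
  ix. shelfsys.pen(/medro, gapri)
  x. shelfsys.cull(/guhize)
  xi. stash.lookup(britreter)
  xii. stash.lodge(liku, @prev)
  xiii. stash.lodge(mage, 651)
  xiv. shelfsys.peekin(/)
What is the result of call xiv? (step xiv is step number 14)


I try pen(/guhize, zern): created.
I run cull(/guhize): ok.
Invoking shunt(/ho, /guhize): ok.
Invoking pen(/smepru, nedri), giving created.
Now I run tallyup(), which returns 1.
I call lodge(mebri, vu), yielding nil.
Now I run openup(/prola/sehaz), → ToolError: not found.
I call holds(mage), → no.
I invoke pen(/medro, gapri), yielding created.
Then cull(/guhize), → ok.
Using lookup(britreter), and see brutest.
I run lodge(liku, @prev): nil.
I try lodge(mage, 651), and observe nil.
Now I run peekin(/), → [medro, smepru].

Answer: [medro, smepru]


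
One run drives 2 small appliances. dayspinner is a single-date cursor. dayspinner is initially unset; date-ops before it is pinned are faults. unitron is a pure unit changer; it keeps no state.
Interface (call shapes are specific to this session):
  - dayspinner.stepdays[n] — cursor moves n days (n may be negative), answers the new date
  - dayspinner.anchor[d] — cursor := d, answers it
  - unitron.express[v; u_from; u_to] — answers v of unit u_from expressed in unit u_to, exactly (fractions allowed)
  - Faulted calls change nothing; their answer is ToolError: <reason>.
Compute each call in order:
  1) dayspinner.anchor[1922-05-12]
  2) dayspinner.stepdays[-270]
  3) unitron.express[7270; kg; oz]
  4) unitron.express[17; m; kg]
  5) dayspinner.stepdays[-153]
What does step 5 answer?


Answer: 1921-03-15

Derivation:
Do: dayspinner.anchor[1922-05-12]
See: 1922-05-12
Do: dayspinner.stepdays[-270]
See: 1921-08-15
Do: unitron.express[7270; kg; oz]
See: 11632000000000/45359237
Do: unitron.express[17; m; kg]
See: ToolError: incompatible units
Do: dayspinner.stepdays[-153]
See: 1921-03-15


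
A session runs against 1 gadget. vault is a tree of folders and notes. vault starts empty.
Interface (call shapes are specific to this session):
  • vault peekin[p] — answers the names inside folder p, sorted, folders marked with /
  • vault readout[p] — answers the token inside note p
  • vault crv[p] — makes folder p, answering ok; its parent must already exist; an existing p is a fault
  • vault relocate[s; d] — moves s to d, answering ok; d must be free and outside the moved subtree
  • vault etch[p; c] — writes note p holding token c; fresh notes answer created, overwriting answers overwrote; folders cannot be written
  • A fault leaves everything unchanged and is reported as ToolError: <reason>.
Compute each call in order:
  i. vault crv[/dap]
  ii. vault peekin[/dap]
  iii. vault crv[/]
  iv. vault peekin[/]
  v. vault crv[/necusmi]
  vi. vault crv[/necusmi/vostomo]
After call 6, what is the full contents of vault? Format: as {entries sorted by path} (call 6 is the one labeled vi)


Answer: {dap/, necusmi/, necusmi/vostomo/}

Derivation:
% 1. vault crv(/dap) -> ok
% 2. vault peekin(/dap) -> []
% 3. vault crv(/) -> ToolError: exists
% 4. vault peekin(/) -> [dap/]
% 5. vault crv(/necusmi) -> ok
% 6. vault crv(/necusmi/vostomo) -> ok


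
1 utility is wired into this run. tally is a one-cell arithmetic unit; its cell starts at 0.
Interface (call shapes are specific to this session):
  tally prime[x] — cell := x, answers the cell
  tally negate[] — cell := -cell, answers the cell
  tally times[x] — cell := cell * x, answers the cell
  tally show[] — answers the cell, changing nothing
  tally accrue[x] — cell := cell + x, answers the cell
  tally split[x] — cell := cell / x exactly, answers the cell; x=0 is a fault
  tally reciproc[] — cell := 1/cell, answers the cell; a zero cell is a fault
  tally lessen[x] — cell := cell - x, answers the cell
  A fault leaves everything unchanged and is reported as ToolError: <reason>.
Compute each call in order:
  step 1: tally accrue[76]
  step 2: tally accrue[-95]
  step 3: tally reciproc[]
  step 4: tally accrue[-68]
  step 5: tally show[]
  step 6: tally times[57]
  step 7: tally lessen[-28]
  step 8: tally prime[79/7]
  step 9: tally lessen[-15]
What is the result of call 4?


CALL tally accrue[76]
RET  76
CALL tally accrue[-95]
RET  -19
CALL tally reciproc[]
RET  -1/19
CALL tally accrue[-68]
RET  -1293/19
CALL tally show[]
RET  -1293/19
CALL tally times[57]
RET  -3879
CALL tally lessen[-28]
RET  -3851
CALL tally prime[79/7]
RET  79/7
CALL tally lessen[-15]
RET  184/7

Answer: -1293/19


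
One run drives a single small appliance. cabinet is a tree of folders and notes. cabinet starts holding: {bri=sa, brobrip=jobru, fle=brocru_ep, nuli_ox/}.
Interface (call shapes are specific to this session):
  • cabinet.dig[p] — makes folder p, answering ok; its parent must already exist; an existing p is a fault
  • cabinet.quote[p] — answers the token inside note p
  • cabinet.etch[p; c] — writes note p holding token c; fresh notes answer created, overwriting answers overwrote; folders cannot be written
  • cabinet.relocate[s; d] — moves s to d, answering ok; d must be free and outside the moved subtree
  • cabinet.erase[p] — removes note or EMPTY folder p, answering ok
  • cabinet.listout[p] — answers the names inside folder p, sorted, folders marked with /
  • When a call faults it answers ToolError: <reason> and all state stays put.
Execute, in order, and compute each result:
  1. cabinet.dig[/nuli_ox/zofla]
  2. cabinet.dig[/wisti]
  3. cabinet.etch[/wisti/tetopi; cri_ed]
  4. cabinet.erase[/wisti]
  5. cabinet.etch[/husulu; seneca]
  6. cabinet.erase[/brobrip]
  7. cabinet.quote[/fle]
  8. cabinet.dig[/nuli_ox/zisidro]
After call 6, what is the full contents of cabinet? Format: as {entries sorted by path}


> cabinet.dig p='/nuli_ox/zofla'
= ok
> cabinet.dig p='/wisti'
= ok
> cabinet.etch p='/wisti/tetopi' c='cri_ed'
= created
> cabinet.erase p='/wisti'
= ToolError: not empty
> cabinet.etch p='/husulu' c='seneca'
= created
> cabinet.erase p='/brobrip'
= ok
> cabinet.quote p='/fle'
= brocru_ep
> cabinet.dig p='/nuli_ox/zisidro'
= ok

Answer: {bri=sa, fle=brocru_ep, husulu=seneca, nuli_ox/, nuli_ox/zofla/, wisti/, wisti/tetopi=cri_ed}


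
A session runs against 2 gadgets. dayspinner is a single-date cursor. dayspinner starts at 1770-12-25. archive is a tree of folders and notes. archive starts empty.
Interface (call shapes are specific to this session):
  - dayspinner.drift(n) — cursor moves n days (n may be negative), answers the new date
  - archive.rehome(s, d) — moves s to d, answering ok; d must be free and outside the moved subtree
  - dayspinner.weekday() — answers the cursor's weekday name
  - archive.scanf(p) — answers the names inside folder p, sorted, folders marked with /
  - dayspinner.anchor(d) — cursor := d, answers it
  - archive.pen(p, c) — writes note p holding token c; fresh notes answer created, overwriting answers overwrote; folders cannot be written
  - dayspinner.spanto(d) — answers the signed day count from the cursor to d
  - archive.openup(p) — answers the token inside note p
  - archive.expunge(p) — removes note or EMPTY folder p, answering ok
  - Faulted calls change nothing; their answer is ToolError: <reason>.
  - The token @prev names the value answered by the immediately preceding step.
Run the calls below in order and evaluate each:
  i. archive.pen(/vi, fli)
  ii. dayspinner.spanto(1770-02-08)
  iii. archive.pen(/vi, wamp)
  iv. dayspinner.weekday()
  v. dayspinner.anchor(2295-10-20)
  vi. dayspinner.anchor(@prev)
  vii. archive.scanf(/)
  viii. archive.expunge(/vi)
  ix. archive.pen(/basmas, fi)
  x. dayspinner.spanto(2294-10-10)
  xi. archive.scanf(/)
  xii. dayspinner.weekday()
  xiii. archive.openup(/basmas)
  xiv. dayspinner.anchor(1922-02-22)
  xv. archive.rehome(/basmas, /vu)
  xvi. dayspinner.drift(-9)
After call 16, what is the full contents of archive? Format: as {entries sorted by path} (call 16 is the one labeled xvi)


Answer: {vu=fi}

Derivation:
CALL pen[/vi; fli]
RET  created
CALL spanto[1770-02-08]
RET  -320
CALL pen[/vi; wamp]
RET  overwrote
CALL weekday[]
RET  Tuesday
CALL anchor[2295-10-20]
RET  2295-10-20
CALL anchor[@prev]
RET  2295-10-20
CALL scanf[/]
RET  [vi]
CALL expunge[/vi]
RET  ok
CALL pen[/basmas; fi]
RET  created
CALL spanto[2294-10-10]
RET  -375
CALL scanf[/]
RET  [basmas]
CALL weekday[]
RET  Sunday
CALL openup[/basmas]
RET  fi
CALL anchor[1922-02-22]
RET  1922-02-22
CALL rehome[/basmas; /vu]
RET  ok
CALL drift[-9]
RET  1922-02-13


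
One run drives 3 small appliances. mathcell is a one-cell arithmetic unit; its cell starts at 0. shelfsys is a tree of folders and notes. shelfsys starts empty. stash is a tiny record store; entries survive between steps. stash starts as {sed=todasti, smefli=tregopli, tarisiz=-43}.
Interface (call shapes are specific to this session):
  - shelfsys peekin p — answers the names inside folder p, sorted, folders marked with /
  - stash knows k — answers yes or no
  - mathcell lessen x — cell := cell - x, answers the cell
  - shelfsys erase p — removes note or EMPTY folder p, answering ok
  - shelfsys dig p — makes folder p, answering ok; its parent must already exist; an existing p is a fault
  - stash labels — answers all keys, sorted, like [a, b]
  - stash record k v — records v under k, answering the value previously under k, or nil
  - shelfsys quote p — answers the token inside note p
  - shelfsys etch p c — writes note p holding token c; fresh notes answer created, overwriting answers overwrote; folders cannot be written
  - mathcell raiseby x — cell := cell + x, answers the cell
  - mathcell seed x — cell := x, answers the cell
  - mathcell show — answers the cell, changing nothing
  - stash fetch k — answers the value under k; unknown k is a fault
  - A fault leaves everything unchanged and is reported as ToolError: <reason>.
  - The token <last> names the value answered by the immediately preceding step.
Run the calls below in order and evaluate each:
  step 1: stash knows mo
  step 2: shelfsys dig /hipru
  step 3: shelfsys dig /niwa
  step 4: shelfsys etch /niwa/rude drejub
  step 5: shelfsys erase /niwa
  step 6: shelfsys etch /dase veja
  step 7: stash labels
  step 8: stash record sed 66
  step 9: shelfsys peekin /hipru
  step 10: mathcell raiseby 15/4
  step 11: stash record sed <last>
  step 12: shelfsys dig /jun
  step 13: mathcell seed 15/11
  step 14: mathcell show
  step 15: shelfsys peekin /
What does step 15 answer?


Then stash knows passing mo, and get no.
I try shelfsys dig passing /hipru: ok.
Invoking shelfsys dig passing /niwa, yielding ok.
Using shelfsys etch passing /niwa/rude, drejub, and observe created.
Then shelfsys erase passing /niwa: ToolError: not empty.
Calling shelfsys etch passing /dase, veja, and see created.
I try stash labels(), yielding [sed, smefli, tarisiz].
Using stash record passing sed, 66, and get todasti.
Invoking shelfsys peekin passing /hipru, → [].
I try mathcell raiseby passing 15/4: 15/4.
I invoke stash record passing sed, <last>, and observe 66.
Calling shelfsys dig passing /jun, — result: ok.
Using mathcell seed passing 15/11, which returns 15/11.
I run mathcell show, and see 15/11.
Using shelfsys peekin passing /, — result: [dase, hipru/, jun/, niwa/].

Answer: [dase, hipru/, jun/, niwa/]


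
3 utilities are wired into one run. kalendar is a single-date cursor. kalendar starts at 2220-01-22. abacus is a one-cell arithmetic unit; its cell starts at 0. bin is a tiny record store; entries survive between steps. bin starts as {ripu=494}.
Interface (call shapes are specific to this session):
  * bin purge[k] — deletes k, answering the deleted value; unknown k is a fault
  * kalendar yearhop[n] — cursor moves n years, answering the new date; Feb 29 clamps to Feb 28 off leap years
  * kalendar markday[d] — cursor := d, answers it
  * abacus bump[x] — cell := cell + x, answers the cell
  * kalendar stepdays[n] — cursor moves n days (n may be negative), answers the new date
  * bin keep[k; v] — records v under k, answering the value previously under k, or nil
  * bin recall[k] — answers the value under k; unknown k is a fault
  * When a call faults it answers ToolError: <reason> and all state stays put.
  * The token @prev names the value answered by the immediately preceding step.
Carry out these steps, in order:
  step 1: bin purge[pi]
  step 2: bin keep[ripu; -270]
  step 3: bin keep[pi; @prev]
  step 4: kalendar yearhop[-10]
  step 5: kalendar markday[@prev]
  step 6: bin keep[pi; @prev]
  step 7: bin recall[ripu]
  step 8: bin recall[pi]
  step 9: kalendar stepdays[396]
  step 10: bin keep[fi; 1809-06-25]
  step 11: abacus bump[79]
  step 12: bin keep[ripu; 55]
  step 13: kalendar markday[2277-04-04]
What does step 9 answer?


Answer: 2211-02-22

Derivation:
>> bin purge(k=pi)
<< ToolError: no such key pi
>> bin keep(k=ripu, v=-270)
<< 494
>> bin keep(k=pi, v=@prev)
<< nil
>> kalendar yearhop(n=-10)
<< 2210-01-22
>> kalendar markday(d=@prev)
<< 2210-01-22
>> bin keep(k=pi, v=@prev)
<< 494
>> bin recall(k=ripu)
<< -270
>> bin recall(k=pi)
<< 2210-01-22
>> kalendar stepdays(n=396)
<< 2211-02-22
>> bin keep(k=fi, v=1809-06-25)
<< nil
>> abacus bump(x=79)
<< 79
>> bin keep(k=ripu, v=55)
<< -270
>> kalendar markday(d=2277-04-04)
<< 2277-04-04


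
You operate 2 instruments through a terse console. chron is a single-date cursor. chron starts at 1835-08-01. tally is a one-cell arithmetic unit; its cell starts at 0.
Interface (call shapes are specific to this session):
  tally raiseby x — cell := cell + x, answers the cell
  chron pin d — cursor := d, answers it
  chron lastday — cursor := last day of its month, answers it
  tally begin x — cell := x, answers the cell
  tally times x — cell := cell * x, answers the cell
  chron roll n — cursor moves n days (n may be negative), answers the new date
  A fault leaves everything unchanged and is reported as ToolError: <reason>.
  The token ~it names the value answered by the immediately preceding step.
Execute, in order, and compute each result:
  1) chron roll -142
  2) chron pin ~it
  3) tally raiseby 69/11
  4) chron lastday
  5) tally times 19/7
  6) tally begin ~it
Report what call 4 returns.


Act: chron roll[n→-142]
Obs: 1835-03-12
Act: chron pin[d→~it]
Obs: 1835-03-12
Act: tally raiseby[x→69/11]
Obs: 69/11
Act: chron lastday[]
Obs: 1835-03-31
Act: tally times[x→19/7]
Obs: 1311/77
Act: tally begin[x→~it]
Obs: 1311/77

Answer: 1835-03-31


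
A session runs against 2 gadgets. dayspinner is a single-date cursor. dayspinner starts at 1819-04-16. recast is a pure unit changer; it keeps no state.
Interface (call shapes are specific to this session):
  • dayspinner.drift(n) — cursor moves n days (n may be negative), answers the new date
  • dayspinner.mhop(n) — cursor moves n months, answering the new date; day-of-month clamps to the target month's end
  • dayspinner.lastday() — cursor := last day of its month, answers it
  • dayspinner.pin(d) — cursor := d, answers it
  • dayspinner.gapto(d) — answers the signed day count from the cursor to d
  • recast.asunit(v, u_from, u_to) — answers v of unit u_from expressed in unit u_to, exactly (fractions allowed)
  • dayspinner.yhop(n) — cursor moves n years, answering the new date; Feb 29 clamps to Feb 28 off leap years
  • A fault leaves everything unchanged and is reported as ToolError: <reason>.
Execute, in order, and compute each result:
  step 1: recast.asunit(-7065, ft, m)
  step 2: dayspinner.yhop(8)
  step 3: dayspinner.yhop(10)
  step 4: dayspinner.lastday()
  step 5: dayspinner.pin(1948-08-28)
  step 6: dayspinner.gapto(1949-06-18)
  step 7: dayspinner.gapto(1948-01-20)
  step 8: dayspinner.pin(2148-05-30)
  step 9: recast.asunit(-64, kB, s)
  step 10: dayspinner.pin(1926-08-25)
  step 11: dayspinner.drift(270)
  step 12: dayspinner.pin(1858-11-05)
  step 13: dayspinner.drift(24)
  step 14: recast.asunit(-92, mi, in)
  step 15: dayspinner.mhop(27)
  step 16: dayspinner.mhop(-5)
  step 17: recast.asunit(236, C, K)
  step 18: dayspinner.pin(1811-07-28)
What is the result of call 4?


>>> recast.asunit -7065 ft m
  -538353/250
>>> dayspinner.yhop 8
  1827-04-16
>>> dayspinner.yhop 10
  1837-04-16
>>> dayspinner.lastday
  1837-04-30
>>> dayspinner.pin 1948-08-28
  1948-08-28
>>> dayspinner.gapto 1949-06-18
  294
>>> dayspinner.gapto 1948-01-20
  -221
>>> dayspinner.pin 2148-05-30
  2148-05-30
>>> recast.asunit -64 kB s
  ToolError: incompatible units
>>> dayspinner.pin 1926-08-25
  1926-08-25
>>> dayspinner.drift 270
  1927-05-22
>>> dayspinner.pin 1858-11-05
  1858-11-05
>>> dayspinner.drift 24
  1858-11-29
>>> recast.asunit -92 mi in
  -5829120
>>> dayspinner.mhop 27
  1861-02-28
>>> dayspinner.mhop -5
  1860-09-28
>>> recast.asunit 236 C K
  10183/20
>>> dayspinner.pin 1811-07-28
  1811-07-28

Answer: 1837-04-30


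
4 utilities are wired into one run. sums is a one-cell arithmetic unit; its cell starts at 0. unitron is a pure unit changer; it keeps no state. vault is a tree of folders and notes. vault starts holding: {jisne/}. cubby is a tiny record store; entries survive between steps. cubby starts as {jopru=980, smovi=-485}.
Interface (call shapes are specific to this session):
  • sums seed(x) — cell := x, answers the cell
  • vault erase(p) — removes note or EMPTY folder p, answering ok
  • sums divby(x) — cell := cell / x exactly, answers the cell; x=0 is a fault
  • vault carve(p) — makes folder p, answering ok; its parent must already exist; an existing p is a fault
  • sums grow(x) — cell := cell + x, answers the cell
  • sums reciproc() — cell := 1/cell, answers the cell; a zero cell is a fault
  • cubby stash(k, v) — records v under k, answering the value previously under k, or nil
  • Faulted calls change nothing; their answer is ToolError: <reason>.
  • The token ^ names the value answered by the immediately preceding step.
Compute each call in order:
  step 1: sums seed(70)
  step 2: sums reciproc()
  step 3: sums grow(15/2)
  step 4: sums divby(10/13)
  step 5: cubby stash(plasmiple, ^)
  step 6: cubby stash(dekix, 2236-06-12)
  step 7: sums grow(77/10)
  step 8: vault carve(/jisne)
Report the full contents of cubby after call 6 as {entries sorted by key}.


Answer: {dekix=2236-06-12, jopru=980, plasmiple=3419/350, smovi=-485}

Derivation:
·→ sums seed(x=70)
·← 70
·→ sums reciproc()
·← 1/70
·→ sums grow(x=15/2)
·← 263/35
·→ sums divby(x=10/13)
·← 3419/350
·→ cubby stash(k=plasmiple, v=^)
·← nil
·→ cubby stash(k=dekix, v=2236-06-12)
·← nil
·→ sums grow(x=77/10)
·← 3057/175
·→ vault carve(p=/jisne)
·← ToolError: exists


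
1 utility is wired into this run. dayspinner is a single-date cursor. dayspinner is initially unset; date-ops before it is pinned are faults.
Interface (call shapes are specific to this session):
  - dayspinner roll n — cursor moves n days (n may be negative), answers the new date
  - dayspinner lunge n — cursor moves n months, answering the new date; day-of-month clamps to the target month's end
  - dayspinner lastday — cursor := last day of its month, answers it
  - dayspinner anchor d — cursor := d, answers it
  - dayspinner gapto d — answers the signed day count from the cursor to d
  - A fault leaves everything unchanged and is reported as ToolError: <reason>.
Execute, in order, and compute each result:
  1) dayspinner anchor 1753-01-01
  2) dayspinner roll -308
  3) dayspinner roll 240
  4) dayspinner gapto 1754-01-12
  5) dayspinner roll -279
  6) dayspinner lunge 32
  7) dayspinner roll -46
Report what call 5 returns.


Answer: 1752-01-20

Derivation:
% 1. dayspinner anchor(d: 1753-01-01) => 1753-01-01
% 2. dayspinner roll(n: -308) => 1752-02-28
% 3. dayspinner roll(n: 240) => 1752-10-25
% 4. dayspinner gapto(d: 1754-01-12) => 444
% 5. dayspinner roll(n: -279) => 1752-01-20
% 6. dayspinner lunge(n: 32) => 1754-09-20
% 7. dayspinner roll(n: -46) => 1754-08-05


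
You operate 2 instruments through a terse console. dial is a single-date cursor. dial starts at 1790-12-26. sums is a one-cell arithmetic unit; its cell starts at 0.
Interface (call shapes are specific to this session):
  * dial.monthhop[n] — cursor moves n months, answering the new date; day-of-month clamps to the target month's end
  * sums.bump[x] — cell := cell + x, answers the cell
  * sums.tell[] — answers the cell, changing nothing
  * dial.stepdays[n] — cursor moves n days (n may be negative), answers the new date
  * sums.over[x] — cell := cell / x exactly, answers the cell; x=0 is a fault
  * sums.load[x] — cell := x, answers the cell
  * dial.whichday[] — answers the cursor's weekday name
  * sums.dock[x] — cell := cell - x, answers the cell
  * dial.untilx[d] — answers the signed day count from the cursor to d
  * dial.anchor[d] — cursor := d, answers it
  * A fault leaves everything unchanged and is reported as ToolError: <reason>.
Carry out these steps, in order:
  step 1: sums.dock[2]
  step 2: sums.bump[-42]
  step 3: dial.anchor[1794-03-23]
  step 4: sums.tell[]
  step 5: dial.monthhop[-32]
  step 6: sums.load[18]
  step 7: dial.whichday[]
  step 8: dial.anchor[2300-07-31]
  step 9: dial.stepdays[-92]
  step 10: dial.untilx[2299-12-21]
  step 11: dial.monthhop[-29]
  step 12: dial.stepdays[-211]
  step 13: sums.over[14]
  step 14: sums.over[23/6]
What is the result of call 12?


Answer: 2297-05-03

Derivation:
CALL sums.dock[x=2]
RET  -2
CALL sums.bump[x=-42]
RET  -44
CALL dial.anchor[d=1794-03-23]
RET  1794-03-23
CALL sums.tell[]
RET  -44
CALL dial.monthhop[n=-32]
RET  1791-07-23
CALL sums.load[x=18]
RET  18
CALL dial.whichday[]
RET  Saturday
CALL dial.anchor[d=2300-07-31]
RET  2300-07-31
CALL dial.stepdays[n=-92]
RET  2300-04-30
CALL dial.untilx[d=2299-12-21]
RET  -130
CALL dial.monthhop[n=-29]
RET  2297-11-30
CALL dial.stepdays[n=-211]
RET  2297-05-03
CALL sums.over[x=14]
RET  9/7
CALL sums.over[x=23/6]
RET  54/161


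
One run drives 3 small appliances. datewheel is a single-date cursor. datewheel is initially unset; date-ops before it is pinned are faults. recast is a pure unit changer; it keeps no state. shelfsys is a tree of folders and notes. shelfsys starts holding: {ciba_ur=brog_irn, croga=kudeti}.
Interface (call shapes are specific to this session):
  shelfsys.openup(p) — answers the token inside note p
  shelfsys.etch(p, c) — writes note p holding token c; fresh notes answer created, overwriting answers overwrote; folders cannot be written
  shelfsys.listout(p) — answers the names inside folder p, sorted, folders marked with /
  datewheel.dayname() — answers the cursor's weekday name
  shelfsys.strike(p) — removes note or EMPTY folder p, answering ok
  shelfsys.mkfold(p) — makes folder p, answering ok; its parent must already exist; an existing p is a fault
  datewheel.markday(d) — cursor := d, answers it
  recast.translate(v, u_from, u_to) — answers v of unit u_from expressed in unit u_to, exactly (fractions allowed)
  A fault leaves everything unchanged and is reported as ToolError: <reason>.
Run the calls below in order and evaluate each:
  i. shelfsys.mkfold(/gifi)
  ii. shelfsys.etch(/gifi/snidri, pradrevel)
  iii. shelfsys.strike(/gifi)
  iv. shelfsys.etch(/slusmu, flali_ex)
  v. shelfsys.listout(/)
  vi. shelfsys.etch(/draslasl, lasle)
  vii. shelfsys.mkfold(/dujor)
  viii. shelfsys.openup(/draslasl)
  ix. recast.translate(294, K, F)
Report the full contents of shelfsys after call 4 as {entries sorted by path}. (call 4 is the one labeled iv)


Answer: {ciba_ur=brog_irn, croga=kudeti, gifi/, gifi/snidri=pradrevel, slusmu=flali_ex}

Derivation:
CALL mkfold[/gifi]
RET  ok
CALL etch[/gifi/snidri; pradrevel]
RET  created
CALL strike[/gifi]
RET  ToolError: not empty
CALL etch[/slusmu; flali_ex]
RET  created
CALL listout[/]
RET  [ciba_ur, croga, gifi/, slusmu]
CALL etch[/draslasl; lasle]
RET  created
CALL mkfold[/dujor]
RET  ok
CALL openup[/draslasl]
RET  lasle
CALL translate[294; K; F]
RET  6953/100


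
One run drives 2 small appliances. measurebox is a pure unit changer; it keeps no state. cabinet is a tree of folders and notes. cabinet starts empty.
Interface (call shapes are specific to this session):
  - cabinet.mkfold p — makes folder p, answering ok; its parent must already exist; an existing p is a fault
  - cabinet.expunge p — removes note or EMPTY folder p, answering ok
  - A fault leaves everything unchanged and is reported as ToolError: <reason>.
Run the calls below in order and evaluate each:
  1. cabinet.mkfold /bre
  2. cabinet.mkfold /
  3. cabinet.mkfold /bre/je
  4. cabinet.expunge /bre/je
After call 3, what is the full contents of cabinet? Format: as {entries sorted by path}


Answer: {bre/, bre/je/}

Derivation:
Do: mkfold[p→/bre]
See: ok
Do: mkfold[p→/]
See: ToolError: exists
Do: mkfold[p→/bre/je]
See: ok
Do: expunge[p→/bre/je]
See: ok


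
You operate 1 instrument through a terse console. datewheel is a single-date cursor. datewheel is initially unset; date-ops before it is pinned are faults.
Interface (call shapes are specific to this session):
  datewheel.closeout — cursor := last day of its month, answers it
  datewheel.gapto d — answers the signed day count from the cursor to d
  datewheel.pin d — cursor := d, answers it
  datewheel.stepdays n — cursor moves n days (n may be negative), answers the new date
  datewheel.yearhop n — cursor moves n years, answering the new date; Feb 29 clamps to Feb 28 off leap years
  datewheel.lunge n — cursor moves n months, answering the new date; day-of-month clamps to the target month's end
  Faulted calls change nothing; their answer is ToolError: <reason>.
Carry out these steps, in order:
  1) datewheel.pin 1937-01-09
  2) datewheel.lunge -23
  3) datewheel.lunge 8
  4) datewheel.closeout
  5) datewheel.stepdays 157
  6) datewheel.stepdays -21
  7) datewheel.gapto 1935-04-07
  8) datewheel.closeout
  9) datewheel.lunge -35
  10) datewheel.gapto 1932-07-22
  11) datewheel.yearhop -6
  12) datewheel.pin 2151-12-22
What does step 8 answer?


Answer: 1936-03-31

Derivation:
-- datewheel.pin(d: 1937-01-09) ~> 1937-01-09
-- datewheel.lunge(n: -23) ~> 1935-02-09
-- datewheel.lunge(n: 8) ~> 1935-10-09
-- datewheel.closeout() ~> 1935-10-31
-- datewheel.stepdays(n: 157) ~> 1936-04-05
-- datewheel.stepdays(n: -21) ~> 1936-03-15
-- datewheel.gapto(d: 1935-04-07) ~> -343
-- datewheel.closeout() ~> 1936-03-31
-- datewheel.lunge(n: -35) ~> 1933-04-30
-- datewheel.gapto(d: 1932-07-22) ~> -282
-- datewheel.yearhop(n: -6) ~> 1927-04-30
-- datewheel.pin(d: 2151-12-22) ~> 2151-12-22


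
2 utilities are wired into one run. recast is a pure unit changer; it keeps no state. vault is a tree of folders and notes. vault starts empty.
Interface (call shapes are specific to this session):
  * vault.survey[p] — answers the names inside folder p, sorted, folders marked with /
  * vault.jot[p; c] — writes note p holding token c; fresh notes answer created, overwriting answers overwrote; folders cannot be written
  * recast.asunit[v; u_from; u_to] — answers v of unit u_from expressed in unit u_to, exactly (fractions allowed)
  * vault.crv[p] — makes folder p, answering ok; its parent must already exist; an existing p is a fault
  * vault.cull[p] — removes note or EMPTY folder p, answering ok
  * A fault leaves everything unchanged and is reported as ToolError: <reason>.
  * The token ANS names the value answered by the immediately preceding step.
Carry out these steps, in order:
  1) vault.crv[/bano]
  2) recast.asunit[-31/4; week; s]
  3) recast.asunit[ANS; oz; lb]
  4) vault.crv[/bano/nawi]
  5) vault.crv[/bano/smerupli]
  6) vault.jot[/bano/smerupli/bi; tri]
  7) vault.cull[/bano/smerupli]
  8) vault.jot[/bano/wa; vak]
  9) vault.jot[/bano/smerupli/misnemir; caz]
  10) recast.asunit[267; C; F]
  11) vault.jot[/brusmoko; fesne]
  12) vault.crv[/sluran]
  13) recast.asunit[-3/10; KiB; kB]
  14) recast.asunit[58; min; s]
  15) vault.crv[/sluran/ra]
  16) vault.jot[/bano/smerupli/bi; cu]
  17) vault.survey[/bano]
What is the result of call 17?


$ vault.crv p=/bano
  ok
$ recast.asunit v=-31/4 u_from=week u_to=s
  -4687200
$ recast.asunit v=ANS u_from=oz u_to=lb
  -292950
$ vault.crv p=/bano/nawi
  ok
$ vault.crv p=/bano/smerupli
  ok
$ vault.jot p=/bano/smerupli/bi c=tri
  created
$ vault.cull p=/bano/smerupli
  ToolError: not empty
$ vault.jot p=/bano/wa c=vak
  created
$ vault.jot p=/bano/smerupli/misnemir c=caz
  created
$ recast.asunit v=267 u_from=C u_to=F
  2563/5
$ vault.jot p=/brusmoko c=fesne
  created
$ vault.crv p=/sluran
  ok
$ recast.asunit v=-3/10 u_from=KiB u_to=kB
  -192/625
$ recast.asunit v=58 u_from=min u_to=s
  3480
$ vault.crv p=/sluran/ra
  ok
$ vault.jot p=/bano/smerupli/bi c=cu
  overwrote
$ vault.survey p=/bano
  [nawi/, smerupli/, wa]

Answer: [nawi/, smerupli/, wa]


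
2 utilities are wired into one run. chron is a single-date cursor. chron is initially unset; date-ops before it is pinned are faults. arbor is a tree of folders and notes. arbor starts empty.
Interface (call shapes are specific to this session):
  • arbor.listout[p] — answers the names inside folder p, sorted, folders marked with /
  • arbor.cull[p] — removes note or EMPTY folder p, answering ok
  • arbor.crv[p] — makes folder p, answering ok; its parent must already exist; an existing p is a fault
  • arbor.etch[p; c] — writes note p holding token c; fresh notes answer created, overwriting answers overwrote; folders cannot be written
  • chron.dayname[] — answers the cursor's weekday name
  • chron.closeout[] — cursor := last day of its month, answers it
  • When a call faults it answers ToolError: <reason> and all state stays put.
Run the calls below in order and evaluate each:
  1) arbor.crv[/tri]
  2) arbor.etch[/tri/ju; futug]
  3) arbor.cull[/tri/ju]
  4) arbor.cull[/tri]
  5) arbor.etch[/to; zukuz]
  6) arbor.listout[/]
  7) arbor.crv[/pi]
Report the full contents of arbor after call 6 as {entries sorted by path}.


CALL crv[/tri]
RET  ok
CALL etch[/tri/ju; futug]
RET  created
CALL cull[/tri/ju]
RET  ok
CALL cull[/tri]
RET  ok
CALL etch[/to; zukuz]
RET  created
CALL listout[/]
RET  [to]
CALL crv[/pi]
RET  ok

Answer: {to=zukuz}


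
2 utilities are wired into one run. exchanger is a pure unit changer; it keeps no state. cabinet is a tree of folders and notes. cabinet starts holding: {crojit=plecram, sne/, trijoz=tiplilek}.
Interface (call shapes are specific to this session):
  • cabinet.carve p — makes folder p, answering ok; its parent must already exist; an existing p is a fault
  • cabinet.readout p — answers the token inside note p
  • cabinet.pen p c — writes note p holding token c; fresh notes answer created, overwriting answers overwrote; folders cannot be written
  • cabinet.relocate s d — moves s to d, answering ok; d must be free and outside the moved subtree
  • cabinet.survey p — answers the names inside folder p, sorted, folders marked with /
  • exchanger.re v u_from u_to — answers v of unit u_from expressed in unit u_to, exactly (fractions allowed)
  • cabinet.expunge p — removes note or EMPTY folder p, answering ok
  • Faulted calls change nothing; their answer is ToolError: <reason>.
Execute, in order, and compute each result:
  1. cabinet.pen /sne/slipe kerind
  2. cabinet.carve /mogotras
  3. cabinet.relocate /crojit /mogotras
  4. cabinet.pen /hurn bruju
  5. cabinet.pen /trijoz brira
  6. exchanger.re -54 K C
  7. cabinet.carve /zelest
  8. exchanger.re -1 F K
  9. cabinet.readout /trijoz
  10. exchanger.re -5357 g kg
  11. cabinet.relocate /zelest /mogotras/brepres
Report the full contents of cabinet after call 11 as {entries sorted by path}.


Answer: {crojit=plecram, hurn=bruju, mogotras/, mogotras/brepres/, sne/, sne/slipe=kerind, trijoz=brira}

Derivation:
·→ cabinet.pen(p: /sne/slipe, c: kerind)
·← created
·→ cabinet.carve(p: /mogotras)
·← ok
·→ cabinet.relocate(s: /crojit, d: /mogotras)
·← ToolError: exists
·→ cabinet.pen(p: /hurn, c: bruju)
·← created
·→ cabinet.pen(p: /trijoz, c: brira)
·← overwrote
·→ exchanger.re(v: -54, u_from: K, u_to: C)
·← -6543/20
·→ cabinet.carve(p: /zelest)
·← ok
·→ exchanger.re(v: -1, u_from: F, u_to: K)
·← 15289/60
·→ cabinet.readout(p: /trijoz)
·← brira
·→ exchanger.re(v: -5357, u_from: g, u_to: kg)
·← -5357/1000
·→ cabinet.relocate(s: /zelest, d: /mogotras/brepres)
·← ok


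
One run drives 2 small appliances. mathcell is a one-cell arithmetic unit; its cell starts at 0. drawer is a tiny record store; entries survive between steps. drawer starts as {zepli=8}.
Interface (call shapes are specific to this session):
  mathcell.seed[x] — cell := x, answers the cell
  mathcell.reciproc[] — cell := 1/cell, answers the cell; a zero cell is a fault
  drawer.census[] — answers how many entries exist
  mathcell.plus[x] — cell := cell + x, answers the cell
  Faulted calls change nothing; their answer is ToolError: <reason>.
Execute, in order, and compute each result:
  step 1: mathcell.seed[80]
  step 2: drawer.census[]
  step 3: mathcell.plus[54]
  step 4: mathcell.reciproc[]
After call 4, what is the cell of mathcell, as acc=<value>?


Answer: acc=1/134

Derivation:
! 1. seed(x: 80) ~> 80
! 2. census() ~> 1
! 3. plus(x: 54) ~> 134
! 4. reciproc() ~> 1/134


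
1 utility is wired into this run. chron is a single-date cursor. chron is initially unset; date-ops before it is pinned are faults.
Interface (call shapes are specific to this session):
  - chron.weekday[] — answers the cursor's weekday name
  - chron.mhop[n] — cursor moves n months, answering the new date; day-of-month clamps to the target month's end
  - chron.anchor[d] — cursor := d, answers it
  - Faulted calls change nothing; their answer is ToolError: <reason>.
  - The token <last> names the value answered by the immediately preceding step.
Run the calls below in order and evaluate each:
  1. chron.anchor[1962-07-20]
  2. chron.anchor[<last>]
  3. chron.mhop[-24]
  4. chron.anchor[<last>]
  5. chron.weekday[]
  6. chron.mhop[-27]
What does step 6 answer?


;; 1. anchor(d: 1962-07-20) ~> 1962-07-20
;; 2. anchor(d: <last>) ~> 1962-07-20
;; 3. mhop(n: -24) ~> 1960-07-20
;; 4. anchor(d: <last>) ~> 1960-07-20
;; 5. weekday() ~> Wednesday
;; 6. mhop(n: -27) ~> 1958-04-20

Answer: 1958-04-20


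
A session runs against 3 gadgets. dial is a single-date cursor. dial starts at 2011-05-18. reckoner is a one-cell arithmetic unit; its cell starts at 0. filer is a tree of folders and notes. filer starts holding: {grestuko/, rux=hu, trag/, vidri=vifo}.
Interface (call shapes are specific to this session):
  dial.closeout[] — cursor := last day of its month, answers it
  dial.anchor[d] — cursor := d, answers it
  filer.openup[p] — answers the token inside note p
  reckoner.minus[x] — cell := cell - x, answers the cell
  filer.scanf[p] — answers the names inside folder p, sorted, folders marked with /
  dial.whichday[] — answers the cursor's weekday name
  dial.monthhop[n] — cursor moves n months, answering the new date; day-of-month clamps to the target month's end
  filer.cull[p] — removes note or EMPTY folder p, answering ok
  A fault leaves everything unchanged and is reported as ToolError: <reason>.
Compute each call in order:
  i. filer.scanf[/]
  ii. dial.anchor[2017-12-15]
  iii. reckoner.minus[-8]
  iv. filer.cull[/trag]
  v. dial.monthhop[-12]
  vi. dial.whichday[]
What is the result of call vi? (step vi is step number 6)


;; scanf(p=/) : [grestuko/, rux, trag/, vidri]
;; anchor(d=2017-12-15) : 2017-12-15
;; minus(x=-8) : 8
;; cull(p=/trag) : ok
;; monthhop(n=-12) : 2016-12-15
;; whichday() : Thursday

Answer: Thursday
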